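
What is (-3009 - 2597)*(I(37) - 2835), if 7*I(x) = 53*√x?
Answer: 15893010 - 297118*√37/7 ≈ 1.5635e+7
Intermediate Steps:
I(x) = 53*√x/7 (I(x) = (53*√x)/7 = 53*√x/7)
(-3009 - 2597)*(I(37) - 2835) = (-3009 - 2597)*(53*√37/7 - 2835) = -5606*(-2835 + 53*√37/7) = 15893010 - 297118*√37/7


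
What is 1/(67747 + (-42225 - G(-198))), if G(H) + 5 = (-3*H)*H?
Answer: 1/143139 ≈ 6.9862e-6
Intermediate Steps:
G(H) = -5 - 3*H² (G(H) = -5 + (-3*H)*H = -5 - 3*H²)
1/(67747 + (-42225 - G(-198))) = 1/(67747 + (-42225 - (-5 - 3*(-198)²))) = 1/(67747 + (-42225 - (-5 - 3*39204))) = 1/(67747 + (-42225 - (-5 - 117612))) = 1/(67747 + (-42225 - 1*(-117617))) = 1/(67747 + (-42225 + 117617)) = 1/(67747 + 75392) = 1/143139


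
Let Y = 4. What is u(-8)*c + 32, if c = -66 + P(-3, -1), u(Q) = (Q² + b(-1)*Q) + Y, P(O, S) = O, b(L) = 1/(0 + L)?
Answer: -5212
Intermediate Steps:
b(L) = 1/L
u(Q) = 4 + Q² - Q (u(Q) = (Q² + Q/(-1)) + 4 = (Q² - Q) + 4 = 4 + Q² - Q)
c = -69 (c = -66 - 3 = -69)
u(-8)*c + 32 = (4 + (-8)² - 1*(-8))*(-69) + 32 = (4 + 64 + 8)*(-69) + 32 = 76*(-69) + 32 = -5244 + 32 = -5212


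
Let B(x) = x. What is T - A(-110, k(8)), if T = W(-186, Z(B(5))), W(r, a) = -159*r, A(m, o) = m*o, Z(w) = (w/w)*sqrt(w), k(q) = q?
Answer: 30454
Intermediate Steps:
Z(w) = sqrt(w) (Z(w) = 1*sqrt(w) = sqrt(w))
T = 29574 (T = -159*(-186) = 29574)
T - A(-110, k(8)) = 29574 - (-110)*8 = 29574 - 1*(-880) = 29574 + 880 = 30454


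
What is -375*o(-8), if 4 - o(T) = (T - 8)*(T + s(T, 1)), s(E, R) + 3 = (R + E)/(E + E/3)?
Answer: 121125/2 ≈ 60563.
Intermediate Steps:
s(E, R) = -3 + 3*(E + R)/(4*E) (s(E, R) = -3 + (R + E)/(E + E/3) = -3 + (E + R)/(E + E*(⅓)) = -3 + (E + R)/(E + E/3) = -3 + (E + R)/((4*E/3)) = -3 + (E + R)*(3/(4*E)) = -3 + 3*(E + R)/(4*E))
o(T) = 4 - (-8 + T)*(T + 3*(1 - 3*T)/(4*T)) (o(T) = 4 - (T - 8)*(T + 3*(1 - 3*T)/(4*T)) = 4 - (-8 + T)*(T + 3*(1 - 3*T)/(4*T)))
-375*o(-8) = -375*(-59/4 - 1*(-8)² + 6/(-8) + (41/4)*(-8)) = -375*(-59/4 - 1*64 + 6*(-⅛) - 82) = -375*(-59/4 - 64 - ¾ - 82) = -375*(-323/2) = 121125/2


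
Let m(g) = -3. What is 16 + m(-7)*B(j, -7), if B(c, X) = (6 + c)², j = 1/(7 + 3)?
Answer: -9563/100 ≈ -95.630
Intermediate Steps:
j = ⅒ (j = 1/10 = ⅒ ≈ 0.10000)
16 + m(-7)*B(j, -7) = 16 - 3*(6 + ⅒)² = 16 - 3*(61/10)² = 16 - 3*3721/100 = 16 - 11163/100 = -9563/100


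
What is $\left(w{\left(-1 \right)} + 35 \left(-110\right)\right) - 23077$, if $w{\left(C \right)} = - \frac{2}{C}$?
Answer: $-26925$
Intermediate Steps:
$\left(w{\left(-1 \right)} + 35 \left(-110\right)\right) - 23077 = \left(- \frac{2}{-1} + 35 \left(-110\right)\right) - 23077 = \left(\left(-2\right) \left(-1\right) - 3850\right) - 23077 = \left(2 - 3850\right) - 23077 = -3848 - 23077 = -26925$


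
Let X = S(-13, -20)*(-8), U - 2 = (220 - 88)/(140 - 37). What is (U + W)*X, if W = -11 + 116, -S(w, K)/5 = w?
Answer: -5799560/103 ≈ -56306.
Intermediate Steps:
S(w, K) = -5*w
W = 105
U = 338/103 (U = 2 + (220 - 88)/(140 - 37) = 2 + 132/103 = 338/103 ≈ 3.2816)
X = -520 (X = -5*(-13)*(-8) = 65*(-8) = -520)
(U + W)*X = (338/103 + 105)*(-520) = (11153/103)*(-520) = -5799560/103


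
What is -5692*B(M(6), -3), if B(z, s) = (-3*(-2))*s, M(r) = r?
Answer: 102456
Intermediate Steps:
B(z, s) = 6*s
-5692*B(M(6), -3) = -34152*(-3) = -5692*(-18) = 102456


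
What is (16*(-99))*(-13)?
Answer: 20592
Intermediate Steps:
(16*(-99))*(-13) = -1584*(-13) = 20592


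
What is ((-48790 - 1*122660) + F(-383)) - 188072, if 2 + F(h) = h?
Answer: -359907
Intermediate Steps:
F(h) = -2 + h
((-48790 - 1*122660) + F(-383)) - 188072 = ((-48790 - 1*122660) + (-2 - 383)) - 188072 = ((-48790 - 122660) - 385) - 188072 = (-171450 - 385) - 188072 = -171835 - 188072 = -359907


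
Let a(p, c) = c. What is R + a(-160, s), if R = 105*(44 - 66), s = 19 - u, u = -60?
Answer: -2231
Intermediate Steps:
s = 79 (s = 19 - 1*(-60) = 19 + 60 = 79)
R = -2310 (R = 105*(-22) = -2310)
R + a(-160, s) = -2310 + 79 = -2231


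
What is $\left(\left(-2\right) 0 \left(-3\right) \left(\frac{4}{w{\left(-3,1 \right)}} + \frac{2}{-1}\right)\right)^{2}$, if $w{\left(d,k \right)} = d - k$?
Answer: $0$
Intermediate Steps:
$\left(\left(-2\right) 0 \left(-3\right) \left(\frac{4}{w{\left(-3,1 \right)}} + \frac{2}{-1}\right)\right)^{2} = \left(\left(-2\right) 0 \left(-3\right) \left(\frac{4}{-3 - 1} + \frac{2}{-1}\right)\right)^{2} = \left(0 \left(-3\right) \left(\frac{4}{-3 - 1} + 2 \left(-1\right)\right)\right)^{2} = \left(0 \left(\frac{4}{-4} - 2\right)\right)^{2} = \left(0 \left(4 \left(- \frac{1}{4}\right) - 2\right)\right)^{2} = \left(0 \left(-1 - 2\right)\right)^{2} = \left(0 \left(-3\right)\right)^{2} = 0^{2} = 0$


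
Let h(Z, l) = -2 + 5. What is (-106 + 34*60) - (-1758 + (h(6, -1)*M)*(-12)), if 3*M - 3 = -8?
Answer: 3632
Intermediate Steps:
M = -5/3 (M = 1 + (⅓)*(-8) = 1 - 8/3 = -5/3 ≈ -1.6667)
h(Z, l) = 3
(-106 + 34*60) - (-1758 + (h(6, -1)*M)*(-12)) = (-106 + 34*60) - (-1758 + (3*(-5/3))*(-12)) = (-106 + 2040) - (-1758 - 5*(-12)) = 1934 - (-1758 + 60) = 1934 - 1*(-1698) = 1934 + 1698 = 3632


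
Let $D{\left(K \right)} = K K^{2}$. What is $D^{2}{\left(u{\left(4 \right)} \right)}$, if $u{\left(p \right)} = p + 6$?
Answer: $1000000$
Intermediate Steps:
$u{\left(p \right)} = 6 + p$
$D{\left(K \right)} = K^{3}$
$D^{2}{\left(u{\left(4 \right)} \right)} = \left(\left(6 + 4\right)^{3}\right)^{2} = \left(10^{3}\right)^{2} = 1000^{2} = 1000000$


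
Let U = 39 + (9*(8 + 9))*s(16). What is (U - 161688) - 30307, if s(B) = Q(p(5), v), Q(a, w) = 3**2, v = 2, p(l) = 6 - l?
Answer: -190579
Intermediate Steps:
Q(a, w) = 9
s(B) = 9
U = 1416 (U = 39 + (9*(8 + 9))*9 = 39 + (9*17)*9 = 39 + 153*9 = 39 + 1377 = 1416)
(U - 161688) - 30307 = (1416 - 161688) - 30307 = -160272 - 30307 = -190579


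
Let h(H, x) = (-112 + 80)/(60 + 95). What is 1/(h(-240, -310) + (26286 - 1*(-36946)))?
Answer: 155/9800928 ≈ 1.5815e-5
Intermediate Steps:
h(H, x) = -32/155
1/(h(-240, -310) + (26286 - 1*(-36946))) = 1/(-32/155 + (26286 - 1*(-36946))) = 1/(-32/155 + (26286 + 36946)) = 1/(-32/155 + 63232) = 1/(9800928/155) = 155/9800928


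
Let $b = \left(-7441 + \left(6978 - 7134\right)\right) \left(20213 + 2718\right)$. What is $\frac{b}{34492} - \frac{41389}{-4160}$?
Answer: $- \frac{180818181933}{35871680} \approx -5040.7$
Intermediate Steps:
$b = -174206807$ ($b = \left(-7441 + \left(6978 - 7134\right)\right) 22931 = \left(-7441 - 156\right) 22931 = \left(-7597\right) 22931 = -174206807$)
$\frac{b}{34492} - \frac{41389}{-4160} = - \frac{174206807}{34492} - \frac{41389}{-4160} = \left(-174206807\right) \frac{1}{34492} - - \frac{41389}{4160} = - \frac{174206807}{34492} + \frac{41389}{4160} = - \frac{180818181933}{35871680}$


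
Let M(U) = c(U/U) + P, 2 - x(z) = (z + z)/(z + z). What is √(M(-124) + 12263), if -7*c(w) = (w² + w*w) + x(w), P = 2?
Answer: 26*√889/7 ≈ 110.75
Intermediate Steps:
x(z) = 1 (x(z) = 2 - (z + z)/(z + z) = 2 - 2*z/(2*z) = 2 - 2*z*1/(2*z) = 2 - 1*1 = 2 - 1 = 1)
c(w) = -⅐ - 2*w²/7 (c(w) = -((w² + w*w) + 1)/7 = -((w² + w²) + 1)/7 = -(2*w² + 1)/7 = -(1 + 2*w²)/7 = -⅐ - 2*w²/7)
M(U) = 11/7 (M(U) = (-⅐ - 2*(U/U)²/7) + 2 = (-⅐ - 2/7*1²) + 2 = (-⅐ - 2/7*1) + 2 = (-⅐ - 2/7) + 2 = -3/7 + 2 = 11/7)
√(M(-124) + 12263) = √(11/7 + 12263) = √(85852/7) = 26*√889/7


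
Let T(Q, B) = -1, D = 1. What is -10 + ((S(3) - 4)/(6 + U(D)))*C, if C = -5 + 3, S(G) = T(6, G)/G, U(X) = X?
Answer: -184/21 ≈ -8.7619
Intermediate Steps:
S(G) = -1/G
C = -2
-10 + ((S(3) - 4)/(6 + U(D)))*C = -10 + ((-1/3 - 4)/(6 + 1))*(-2) = -10 + ((-1*⅓ - 4)/7)*(-2) = -10 + ((-⅓ - 4)*(⅐))*(-2) = -10 - 13/3*⅐*(-2) = -10 - 13/21*(-2) = -10 + 26/21 = -184/21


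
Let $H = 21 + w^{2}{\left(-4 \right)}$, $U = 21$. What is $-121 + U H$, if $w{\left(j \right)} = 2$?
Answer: $404$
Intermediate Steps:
$H = 25$ ($H = 21 + 2^{2} = 21 + 4 = 25$)
$-121 + U H = -121 + 21 \cdot 25 = -121 + 525 = 404$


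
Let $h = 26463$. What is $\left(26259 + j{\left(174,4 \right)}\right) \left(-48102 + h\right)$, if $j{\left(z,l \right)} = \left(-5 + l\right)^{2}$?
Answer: $-568240140$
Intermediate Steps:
$\left(26259 + j{\left(174,4 \right)}\right) \left(-48102 + h\right) = \left(26259 + \left(-5 + 4\right)^{2}\right) \left(-48102 + 26463\right) = \left(26259 + \left(-1\right)^{2}\right) \left(-21639\right) = \left(26259 + 1\right) \left(-21639\right) = 26260 \left(-21639\right) = -568240140$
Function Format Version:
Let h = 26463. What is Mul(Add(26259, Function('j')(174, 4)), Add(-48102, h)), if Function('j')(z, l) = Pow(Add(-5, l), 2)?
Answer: -568240140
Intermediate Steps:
Mul(Add(26259, Function('j')(174, 4)), Add(-48102, h)) = Mul(Add(26259, Pow(Add(-5, 4), 2)), Add(-48102, 26463)) = Mul(Add(26259, Pow(-1, 2)), -21639) = Mul(Add(26259, 1), -21639) = Mul(26260, -21639) = -568240140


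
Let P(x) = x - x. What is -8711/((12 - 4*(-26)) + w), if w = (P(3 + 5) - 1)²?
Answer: -8711/117 ≈ -74.453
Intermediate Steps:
P(x) = 0
w = 1 (w = (0 - 1)² = (-1)² = 1)
-8711/((12 - 4*(-26)) + w) = -8711/((12 - 4*(-26)) + 1) = -8711/((12 + 104) + 1) = -8711/(116 + 1) = -8711/117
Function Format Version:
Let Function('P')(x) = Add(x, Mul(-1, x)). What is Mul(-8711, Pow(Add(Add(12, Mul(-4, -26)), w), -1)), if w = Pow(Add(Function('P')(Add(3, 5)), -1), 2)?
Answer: Rational(-8711, 117) ≈ -74.453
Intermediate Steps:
Function('P')(x) = 0
w = 1 (w = Pow(Add(0, -1), 2) = Pow(-1, 2) = 1)
Mul(-8711, Pow(Add(Add(12, Mul(-4, -26)), w), -1)) = Mul(-8711, Pow(Add(Add(12, Mul(-4, -26)), 1), -1)) = Mul(-8711, Pow(Add(Add(12, 104), 1), -1)) = Mul(-8711, Pow(Add(116, 1), -1)) = Mul(-8711, Pow(117, -1)) = Mul(-8711, Rational(1, 117)) = Rational(-8711, 117)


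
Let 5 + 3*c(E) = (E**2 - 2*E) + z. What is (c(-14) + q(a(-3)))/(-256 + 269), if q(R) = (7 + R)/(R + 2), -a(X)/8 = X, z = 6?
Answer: 1981/338 ≈ 5.8609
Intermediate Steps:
a(X) = -8*X
q(R) = (7 + R)/(2 + R)
c(E) = 1/3 - 2*E/3 + E**2/3 (c(E) = -5/3 + ((E**2 - 2*E) + 6)/3 = -5/3 + (6 + E**2 - 2*E)/3 = -5/3 + (2 - 2*E/3 + E**2/3) = 1/3 - 2*E/3 + E**2/3)
(c(-14) + q(a(-3)))/(-256 + 269) = ((1/3 - 2/3*(-14) + (1/3)*(-14)**2) + (7 - 8*(-3))/(2 - 8*(-3)))/(-256 + 269) = ((1/3 + 28/3 + (1/3)*196) + (7 + 24)/(2 + 24))/13 = ((1/3 + 28/3 + 196/3) + 31/26)*(1/13) = (75 + (1/26)*31)*(1/13) = (75 + 31/26)*(1/13) = (1981/26)*(1/13) = 1981/338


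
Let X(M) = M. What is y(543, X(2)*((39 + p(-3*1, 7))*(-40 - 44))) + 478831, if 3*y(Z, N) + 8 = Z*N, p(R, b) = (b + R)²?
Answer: -3580835/3 ≈ -1.1936e+6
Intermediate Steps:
p(R, b) = (R + b)²
y(Z, N) = -8/3 + N*Z/3 (y(Z, N) = -8/3 + (Z*N)/3 = -8/3 + (N*Z)/3 = -8/3 + N*Z/3)
y(543, X(2)*((39 + p(-3*1, 7))*(-40 - 44))) + 478831 = (-8/3 + (⅓)*(2*((39 + (-3*1 + 7)²)*(-40 - 44)))*543) + 478831 = (-8/3 + (⅓)*(2*((39 + (-3 + 7)²)*(-84)))*543) + 478831 = (-8/3 + (⅓)*(2*((39 + 4²)*(-84)))*543) + 478831 = (-8/3 + (⅓)*(2*((39 + 16)*(-84)))*543) + 478831 = (-8/3 + (⅓)*(2*(55*(-84)))*543) + 478831 = (-8/3 + (⅓)*(2*(-4620))*543) + 478831 = (-8/3 + (⅓)*(-9240)*543) + 478831 = (-8/3 - 1672440) + 478831 = -5017328/3 + 478831 = -3580835/3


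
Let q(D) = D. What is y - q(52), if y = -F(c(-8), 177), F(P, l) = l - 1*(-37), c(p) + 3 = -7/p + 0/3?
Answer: -266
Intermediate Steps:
c(p) = -3 - 7/p (c(p) = -3 + (-7/p + 0/3) = -3 + (-7/p + 0*(⅓)) = -3 + (-7/p + 0) = -3 - 7/p)
F(P, l) = 37 + l (F(P, l) = l + 37 = 37 + l)
y = -214 (y = -(37 + 177) = -1*214 = -214)
y - q(52) = -214 - 1*52 = -214 - 52 = -266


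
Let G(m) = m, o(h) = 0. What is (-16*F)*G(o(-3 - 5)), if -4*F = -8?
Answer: 0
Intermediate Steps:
F = 2 (F = -1/4*(-8) = 2)
(-16*F)*G(o(-3 - 5)) = -16*2*0 = -32*0 = 0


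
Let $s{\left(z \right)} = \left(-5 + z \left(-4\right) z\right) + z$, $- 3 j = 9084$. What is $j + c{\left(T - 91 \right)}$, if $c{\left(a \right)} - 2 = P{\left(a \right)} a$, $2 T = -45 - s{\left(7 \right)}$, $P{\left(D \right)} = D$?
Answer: $- \frac{11015}{4} \approx -2753.8$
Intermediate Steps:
$j = -3028$ ($j = \left(- \frac{1}{3}\right) 9084 = -3028$)
$s{\left(z \right)} = -5 + z - 4 z^{2}$ ($s{\left(z \right)} = \left(-5 + - 4 z z\right) + z = \left(-5 - 4 z^{2}\right) + z = -5 + z - 4 z^{2}$)
$T = \frac{149}{2}$ ($T = \frac{-45 - \left(-5 + 7 - 4 \cdot 7^{2}\right)}{2} = \frac{-45 - \left(-5 + 7 - 196\right)}{2} = \frac{-45 - -194}{2} = \frac{-45 + 194}{2} = \frac{1}{2} \cdot 149 = \frac{149}{2} \approx 74.5$)
$c{\left(a \right)} = 2 + a^{2}$ ($c{\left(a \right)} = 2 + a a = 2 + a^{2}$)
$j + c{\left(T - 91 \right)} = -3028 + \left(2 + \left(\frac{149}{2} - 91\right)^{2}\right) = -3028 + \left(2 + \left(- \frac{33}{2}\right)^{2}\right) = -3028 + \left(2 + \frac{1089}{4}\right) = -3028 + \frac{1097}{4} = - \frac{11015}{4}$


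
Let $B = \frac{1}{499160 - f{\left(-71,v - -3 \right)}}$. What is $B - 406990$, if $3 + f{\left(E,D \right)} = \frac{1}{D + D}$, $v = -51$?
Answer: $- \frac{19502817946414}{47919649} \approx -4.0699 \cdot 10^{5}$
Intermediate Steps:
$f{\left(E,D \right)} = -3 + \frac{1}{2 D}$ ($f{\left(E,D \right)} = -3 + \frac{1}{D + D} = -3 + \frac{1}{2 D}$)
$B = \frac{96}{47919649}$ ($B = \frac{1}{499160 - \left(-3 + \frac{1}{2 \left(-51 - -3\right)}\right)} = \frac{1}{499160 - \left(-3 + \frac{1}{2 \left(-51 + 3\right)}\right)} = \frac{1}{499160 - \left(-3 + \frac{1}{2 \left(-48\right)}\right)} = \frac{1}{499160 - \left(-3 + \frac{1}{2} \left(- \frac{1}{48}\right)\right)} = \frac{1}{499160 - \left(-3 - \frac{1}{96}\right)} = \frac{1}{499160 - - \frac{289}{96}} = \frac{1}{499160 + \frac{289}{96}} = \frac{1}{\frac{47919649}{96}} = \frac{96}{47919649} \approx 2.0034 \cdot 10^{-6}$)
$B - 406990 = \frac{96}{47919649} - 406990 = - \frac{19502817946414}{47919649}$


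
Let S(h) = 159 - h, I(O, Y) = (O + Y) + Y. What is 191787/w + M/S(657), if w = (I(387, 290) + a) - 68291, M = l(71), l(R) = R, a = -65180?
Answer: -17486285/10997832 ≈ -1.5900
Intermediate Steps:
I(O, Y) = O + 2*Y
M = 71
w = -132504 (w = ((387 + 2*290) - 65180) - 68291 = ((387 + 580) - 65180) - 68291 = (967 - 65180) - 68291 = -64213 - 68291 = -132504)
191787/w + M/S(657) = 191787/(-132504) + 71/(159 - 1*657) = 191787*(-1/132504) + 71/(159 - 657) = -63929/44168 + 71/(-498) = -63929/44168 + 71*(-1/498) = -63929/44168 - 71/498 = -17486285/10997832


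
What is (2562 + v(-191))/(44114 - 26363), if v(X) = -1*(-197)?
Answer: 2759/17751 ≈ 0.15543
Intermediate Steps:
v(X) = 197
(2562 + v(-191))/(44114 - 26363) = (2562 + 197)/(44114 - 26363) = 2759/17751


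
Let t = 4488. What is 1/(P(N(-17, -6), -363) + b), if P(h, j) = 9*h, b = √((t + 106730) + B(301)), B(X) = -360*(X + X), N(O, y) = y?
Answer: -27/54209 - I*√105502/108418 ≈ -0.00049807 - 0.0029959*I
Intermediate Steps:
B(X) = -720*X
b = I*√105502 (b = √((4488 + 106730) - 720*301) = √(111218 - 216720) = √(-105502) = I*√105502 ≈ 324.81*I)
1/(P(N(-17, -6), -363) + b) = 1/(9*(-6) + I*√105502) = 1/(-54 + I*√105502)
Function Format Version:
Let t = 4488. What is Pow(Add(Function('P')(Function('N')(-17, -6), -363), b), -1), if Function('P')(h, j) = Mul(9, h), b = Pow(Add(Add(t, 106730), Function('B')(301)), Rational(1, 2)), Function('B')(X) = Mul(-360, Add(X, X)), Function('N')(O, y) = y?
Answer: Add(Rational(-27, 54209), Mul(Rational(-1, 108418), I, Pow(105502, Rational(1, 2)))) ≈ Add(-0.00049807, Mul(-0.0029959, I))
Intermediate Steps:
Function('B')(X) = Mul(-720, X) (Function('B')(X) = Mul(-360, Mul(2, X)) = Mul(-720, X))
b = Mul(I, Pow(105502, Rational(1, 2))) (b = Pow(Add(Add(4488, 106730), Mul(-720, 301)), Rational(1, 2)) = Pow(Add(111218, -216720), Rational(1, 2)) = Pow(-105502, Rational(1, 2)) = Mul(I, Pow(105502, Rational(1, 2))) ≈ Mul(324.81, I))
Pow(Add(Function('P')(Function('N')(-17, -6), -363), b), -1) = Pow(Add(Mul(9, -6), Mul(I, Pow(105502, Rational(1, 2)))), -1) = Pow(Add(-54, Mul(I, Pow(105502, Rational(1, 2)))), -1)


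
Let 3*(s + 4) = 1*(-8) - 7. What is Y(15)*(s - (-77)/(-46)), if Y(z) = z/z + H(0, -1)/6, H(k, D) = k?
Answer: -491/46 ≈ -10.674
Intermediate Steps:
Y(z) = 1 (Y(z) = z/z + 0/6 = 1 + 0*(⅙) = 1 + 0 = 1)
s = -9 (s = -4 + (1*(-8) - 7)/3 = -4 + (-8 - 7)/3 = -4 + (⅓)*(-15) = -4 - 5 = -9)
Y(15)*(s - (-77)/(-46)) = 1*(-9 - (-77)/(-46)) = 1*(-9 - (-77)*(-1)/46) = 1*(-9 - 7*11/46) = 1*(-9 - 77/46) = 1*(-491/46) = -491/46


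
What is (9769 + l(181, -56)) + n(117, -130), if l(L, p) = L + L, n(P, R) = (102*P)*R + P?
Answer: -1541172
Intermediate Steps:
n(P, R) = P + 102*P*R (n(P, R) = 102*P*R + P = P + 102*P*R)
l(L, p) = 2*L
(9769 + l(181, -56)) + n(117, -130) = (9769 + 2*181) + 117*(1 + 102*(-130)) = (9769 + 362) + 117*(1 - 13260) = 10131 + 117*(-13259) = 10131 - 1551303 = -1541172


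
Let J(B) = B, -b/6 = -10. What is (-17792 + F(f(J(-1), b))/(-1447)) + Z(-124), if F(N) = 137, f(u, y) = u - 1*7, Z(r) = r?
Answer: -25924589/1447 ≈ -17916.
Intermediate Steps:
b = 60 (b = -6*(-10) = 60)
f(u, y) = -7 + u (f(u, y) = u - 7 = -7 + u)
(-17792 + F(f(J(-1), b))/(-1447)) + Z(-124) = (-17792 + 137/(-1447)) - 124 = (-17792 + 137*(-1/1447)) - 124 = (-17792 - 137/1447) - 124 = -25745161/1447 - 124 = -25924589/1447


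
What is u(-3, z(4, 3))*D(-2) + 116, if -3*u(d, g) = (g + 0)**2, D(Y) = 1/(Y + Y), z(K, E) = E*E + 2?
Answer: 1513/12 ≈ 126.08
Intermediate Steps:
z(K, E) = 2 + E**2 (z(K, E) = E**2 + 2 = 2 + E**2)
D(Y) = 1/(2*Y)
u(d, g) = -g**2/3 (u(d, g) = -(g + 0)**2/3 = -g**2/3)
u(-3, z(4, 3))*D(-2) + 116 = (-(2 + 3**2)**2/3)*((1/2)/(-2)) + 116 = (-(2 + 9)**2/3)*((1/2)*(-1/2)) + 116 = -1/3*11**2*(-1/4) + 116 = -1/3*121*(-1/4) + 116 = -121/3*(-1/4) + 116 = 121/12 + 116 = 1513/12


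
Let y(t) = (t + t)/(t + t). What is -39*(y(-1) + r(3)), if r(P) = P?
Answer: -156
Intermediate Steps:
y(t) = 1 (y(t) = (2*t)/((2*t)) = (2*t)*(1/(2*t)) = 1)
-39*(y(-1) + r(3)) = -39*(1 + 3) = -39*4 = -156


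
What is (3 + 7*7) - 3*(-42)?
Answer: 178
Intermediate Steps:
(3 + 7*7) - 3*(-42) = (3 + 49) + 126 = 52 + 126 = 178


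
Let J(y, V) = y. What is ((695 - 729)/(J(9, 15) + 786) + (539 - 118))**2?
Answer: 111997984921/632025 ≈ 1.7721e+5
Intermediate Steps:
((695 - 729)/(J(9, 15) + 786) + (539 - 118))**2 = ((695 - 729)/(9 + 786) + (539 - 118))**2 = (-34/795 + 421)**2 = (334661/795)**2 = 111997984921/632025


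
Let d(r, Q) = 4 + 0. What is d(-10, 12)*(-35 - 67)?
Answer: -408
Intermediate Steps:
d(r, Q) = 4
d(-10, 12)*(-35 - 67) = 4*(-35 - 67) = 4*(-102) = -408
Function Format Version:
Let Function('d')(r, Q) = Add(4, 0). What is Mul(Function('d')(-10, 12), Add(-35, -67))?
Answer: -408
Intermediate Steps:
Function('d')(r, Q) = 4
Mul(Function('d')(-10, 12), Add(-35, -67)) = Mul(4, Add(-35, -67)) = Mul(4, -102) = -408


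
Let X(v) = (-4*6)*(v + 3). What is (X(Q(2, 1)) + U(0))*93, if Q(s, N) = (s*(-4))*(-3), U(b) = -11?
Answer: -61287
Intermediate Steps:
Q(s, N) = 12*s (Q(s, N) = -4*s*(-3) = 12*s)
X(v) = -72 - 24*v (X(v) = -24*(3 + v) = -72 - 24*v)
(X(Q(2, 1)) + U(0))*93 = ((-72 - 288*2) - 11)*93 = ((-72 - 24*24) - 11)*93 = ((-72 - 576) - 11)*93 = (-648 - 11)*93 = -659*93 = -61287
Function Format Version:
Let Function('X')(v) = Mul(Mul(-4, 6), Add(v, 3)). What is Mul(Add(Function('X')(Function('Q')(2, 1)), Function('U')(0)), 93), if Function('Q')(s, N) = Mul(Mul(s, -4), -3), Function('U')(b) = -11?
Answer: -61287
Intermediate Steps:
Function('Q')(s, N) = Mul(12, s) (Function('Q')(s, N) = Mul(Mul(-4, s), -3) = Mul(12, s))
Function('X')(v) = Add(-72, Mul(-24, v)) (Function('X')(v) = Mul(-24, Add(3, v)) = Add(-72, Mul(-24, v)))
Mul(Add(Function('X')(Function('Q')(2, 1)), Function('U')(0)), 93) = Mul(Add(Add(-72, Mul(-24, Mul(12, 2))), -11), 93) = Mul(Add(Add(-72, Mul(-24, 24)), -11), 93) = Mul(Add(Add(-72, -576), -11), 93) = Mul(Add(-648, -11), 93) = Mul(-659, 93) = -61287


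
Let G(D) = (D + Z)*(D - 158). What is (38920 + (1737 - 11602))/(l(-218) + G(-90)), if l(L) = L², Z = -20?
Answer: 29055/74804 ≈ 0.38841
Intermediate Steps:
G(D) = (-158 + D)*(-20 + D) (G(D) = (D - 20)*(D - 158) = (-20 + D)*(-158 + D) = (-158 + D)*(-20 + D))
(38920 + (1737 - 11602))/(l(-218) + G(-90)) = (38920 + (1737 - 11602))/((-218)² + (3160 + (-90)² - 178*(-90))) = (38920 - 9865)/(47524 + (3160 + 8100 + 16020)) = 29055/(47524 + 27280) = 29055/74804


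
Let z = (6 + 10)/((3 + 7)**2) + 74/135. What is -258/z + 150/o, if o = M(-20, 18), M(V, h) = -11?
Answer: -993675/2629 ≈ -377.97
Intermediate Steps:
o = -11
z = 478/675 (z = 16/(10**2) + 74*(1/135) = 16/100 + 74/135 = 16*(1/100) + 74/135 = 4/25 + 74/135 = 478/675 ≈ 0.70815)
-258/z + 150/o = -258/478/675 + 150/(-11) = -258*675/478 + 150*(-1/11) = -87075/239 - 150/11 = -993675/2629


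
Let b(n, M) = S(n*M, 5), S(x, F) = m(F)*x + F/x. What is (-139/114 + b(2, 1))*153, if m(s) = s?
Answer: 32793/19 ≈ 1725.9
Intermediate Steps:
S(x, F) = F*x + F/x
b(n, M) = 5*M*n + 5/(M*n) (b(n, M) = 5*(n*M) + 5/((n*M)) = 5*(M*n) + 5/((M*n)) = 5*M*n + 5*(1/(M*n)) = 5*M*n + 5/(M*n))
(-139/114 + b(2, 1))*153 = (-139/114 + (5*1*2 + 5/(1*2)))*153 = (-139*1/114 + (10 + 5*1*(½)))*153 = (-139/114 + (10 + 5/2))*153 = (-139/114 + 25/2)*153 = (643/57)*153 = 32793/19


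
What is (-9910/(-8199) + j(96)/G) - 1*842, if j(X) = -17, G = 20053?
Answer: -138238462727/164414547 ≈ -840.79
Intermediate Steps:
(-9910/(-8199) + j(96)/G) - 1*842 = (-9910/(-8199) - 17/20053) - 1*842 = (-9910*(-1/8199) - 17*1/20053) - 842 = (9910/8199 - 17/20053) - 842 = 198585847/164414547 - 842 = -138238462727/164414547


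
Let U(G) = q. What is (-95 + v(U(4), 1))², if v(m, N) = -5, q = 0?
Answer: 10000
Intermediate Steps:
U(G) = 0
(-95 + v(U(4), 1))² = (-95 - 5)² = (-100)² = 10000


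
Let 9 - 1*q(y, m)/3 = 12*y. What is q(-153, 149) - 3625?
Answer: 1910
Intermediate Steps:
q(y, m) = 27 - 36*y
q(-153, 149) - 3625 = (27 - 36*(-153)) - 3625 = (27 + 5508) - 3625 = 5535 - 3625 = 1910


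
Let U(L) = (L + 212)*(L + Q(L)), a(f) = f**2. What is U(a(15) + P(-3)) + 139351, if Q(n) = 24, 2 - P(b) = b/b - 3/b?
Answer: 248164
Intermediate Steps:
P(b) = 1 + 3/b (P(b) = 2 - (b/b - 3/b) = 2 - (1 - 3/b) = 2 + (-1 + 3/b) = 1 + 3/b)
U(L) = (24 + L)*(212 + L) (U(L) = (L + 212)*(L + 24) = (212 + L)*(24 + L) = (24 + L)*(212 + L))
U(a(15) + P(-3)) + 139351 = (5088 + (15**2 + (3 - 3)/(-3))**2 + 236*(15**2 + (3 - 3)/(-3))) + 139351 = (5088 + (225 - 1/3*0)**2 + 236*(225 - 1/3*0)) + 139351 = (5088 + (225 + 0)**2 + 236*(225 + 0)) + 139351 = (5088 + 225**2 + 236*225) + 139351 = (5088 + 50625 + 53100) + 139351 = 108813 + 139351 = 248164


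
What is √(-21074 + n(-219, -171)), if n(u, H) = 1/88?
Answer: I*√40799242/44 ≈ 145.17*I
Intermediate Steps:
n(u, H) = 1/88
√(-21074 + n(-219, -171)) = √(-21074 + 1/88) = √(-1854511/88) = I*√40799242/44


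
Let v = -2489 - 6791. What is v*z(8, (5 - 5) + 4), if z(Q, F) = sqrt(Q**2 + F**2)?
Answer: -37120*sqrt(5) ≈ -83003.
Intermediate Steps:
v = -9280
z(Q, F) = sqrt(F**2 + Q**2)
v*z(8, (5 - 5) + 4) = -9280*sqrt(((5 - 5) + 4)**2 + 8**2) = -9280*sqrt((0 + 4)**2 + 64) = -9280*sqrt(4**2 + 64) = -9280*sqrt(16 + 64) = -37120*sqrt(5)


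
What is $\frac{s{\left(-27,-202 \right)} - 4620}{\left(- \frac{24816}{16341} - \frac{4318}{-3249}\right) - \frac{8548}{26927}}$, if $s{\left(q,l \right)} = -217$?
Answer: $\frac{2305001139110397}{241632302558} \approx 9539.3$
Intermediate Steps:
$\frac{s{\left(-27,-202 \right)} - 4620}{\left(- \frac{24816}{16341} - \frac{4318}{-3249}\right) - \frac{8548}{26927}} = \frac{-217 - 4620}{\left(- \frac{24816}{16341} - \frac{4318}{-3249}\right) - \frac{8548}{26927}} = - \frac{4837}{\left(\left(-24816\right) \frac{1}{16341} - - \frac{4318}{3249}\right) - \frac{8548}{26927}} = - \frac{4837}{\left(- \frac{8272}{5447} + \frac{4318}{3249}\right) - \frac{8548}{26927}} = - \frac{4837}{- \frac{3355582}{17697303} - \frac{8548}{26927}} = - \frac{4837}{- \frac{241632302558}{476535277881}} = \left(-4837\right) \left(- \frac{476535277881}{241632302558}\right) = \frac{2305001139110397}{241632302558}$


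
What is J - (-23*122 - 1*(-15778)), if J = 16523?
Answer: 3551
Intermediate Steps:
J - (-23*122 - 1*(-15778)) = 16523 - (-23*122 - 1*(-15778)) = 16523 - (-2806 + 15778) = 16523 - 1*12972 = 16523 - 12972 = 3551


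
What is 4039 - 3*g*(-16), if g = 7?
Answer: 4375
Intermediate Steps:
4039 - 3*g*(-16) = 4039 - 3*7*(-16) = 4039 - 21*(-16) = 4039 + 336 = 4375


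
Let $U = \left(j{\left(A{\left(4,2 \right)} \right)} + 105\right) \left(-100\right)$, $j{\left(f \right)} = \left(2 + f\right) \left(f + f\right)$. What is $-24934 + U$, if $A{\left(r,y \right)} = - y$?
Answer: $-35434$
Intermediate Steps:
$j{\left(f \right)} = 2 f \left(2 + f\right)$ ($j{\left(f \right)} = \left(2 + f\right) 2 f = 2 f \left(2 + f\right)$)
$U = -10500$ ($U = \left(2 \left(\left(-1\right) 2\right) \left(2 - 2\right) + 105\right) \left(-100\right) = \left(2 \left(-2\right) \left(2 - 2\right) + 105\right) \left(-100\right) = \left(2 \left(-2\right) 0 + 105\right) \left(-100\right) = \left(0 + 105\right) \left(-100\right) = 105 \left(-100\right) = -10500$)
$-24934 + U = -24934 - 10500 = -35434$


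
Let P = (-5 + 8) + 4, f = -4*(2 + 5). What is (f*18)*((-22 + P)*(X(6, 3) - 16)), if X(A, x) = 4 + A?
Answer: -45360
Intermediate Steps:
f = -28 (f = -4*7 = -28)
P = 7 (P = 3 + 4 = 7)
(f*18)*((-22 + P)*(X(6, 3) - 16)) = (-28*18)*((-22 + 7)*((4 + 6) - 16)) = -(-7560)*(10 - 16) = -(-7560)*(-6) = -504*90 = -45360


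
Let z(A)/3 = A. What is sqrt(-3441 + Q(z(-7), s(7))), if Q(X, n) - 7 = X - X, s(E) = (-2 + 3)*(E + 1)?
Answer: I*sqrt(3434) ≈ 58.6*I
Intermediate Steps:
s(E) = 1 + E (s(E) = 1*(1 + E) = 1 + E)
z(A) = 3*A
Q(X, n) = 7 (Q(X, n) = 7 + (X - X) = 7 + 0 = 7)
sqrt(-3441 + Q(z(-7), s(7))) = sqrt(-3441 + 7) = sqrt(-3434) = I*sqrt(3434)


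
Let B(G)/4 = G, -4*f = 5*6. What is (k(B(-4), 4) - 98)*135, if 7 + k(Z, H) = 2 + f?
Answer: -29835/2 ≈ -14918.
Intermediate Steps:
f = -15/2 (f = -5*6/4 = -1/4*30 = -15/2 ≈ -7.5000)
B(G) = 4*G
k(Z, H) = -25/2 (k(Z, H) = -7 + (2 - 15/2) = -7 - 11/2 = -25/2)
(k(B(-4), 4) - 98)*135 = (-25/2 - 98)*135 = -221/2*135 = -29835/2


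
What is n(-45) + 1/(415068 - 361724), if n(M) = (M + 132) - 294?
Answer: -11042207/53344 ≈ -207.00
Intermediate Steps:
n(M) = -162 + M (n(M) = (132 + M) - 294 = -162 + M)
n(-45) + 1/(415068 - 361724) = (-162 - 45) + 1/(415068 - 361724) = -207 + 1/53344 = -11042207/53344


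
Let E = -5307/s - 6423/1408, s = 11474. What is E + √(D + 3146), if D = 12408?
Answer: -40584879/8077696 + √15554 ≈ 119.69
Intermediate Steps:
E = -40584879/8077696 (E = -5307/11474 - 6423/1408 = -40584879/8077696 ≈ -5.0243)
E + √(D + 3146) = -40584879/8077696 + √(12408 + 3146) = -40584879/8077696 + √15554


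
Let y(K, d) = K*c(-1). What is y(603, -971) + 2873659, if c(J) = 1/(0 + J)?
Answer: 2873056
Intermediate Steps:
c(J) = 1/J
y(K, d) = -K (y(K, d) = K/(-1) = K*(-1) = -K)
y(603, -971) + 2873659 = -1*603 + 2873659 = -603 + 2873659 = 2873056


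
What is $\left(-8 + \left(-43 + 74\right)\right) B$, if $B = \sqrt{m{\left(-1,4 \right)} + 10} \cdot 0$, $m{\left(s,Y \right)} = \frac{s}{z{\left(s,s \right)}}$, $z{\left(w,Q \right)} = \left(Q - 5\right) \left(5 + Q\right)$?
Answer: $0$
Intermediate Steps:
$z{\left(w,Q \right)} = \left(-5 + Q\right) \left(5 + Q\right)$
$m{\left(s,Y \right)} = \frac{s}{-25 + s^{2}}$
$B = 0$ ($B = \sqrt{- \frac{1}{-25 + \left(-1\right)^{2}} + 10} \cdot 0 = \sqrt{- \frac{1}{-25 + 1} + 10} \cdot 0 = \sqrt{- \frac{1}{-24} + 10} \cdot 0 = \sqrt{\left(-1\right) \left(- \frac{1}{24}\right) + 10} \cdot 0 = \sqrt{\frac{1}{24} + 10} \cdot 0 = \sqrt{\frac{241}{24}} \cdot 0 = \frac{\sqrt{1446}}{12} \cdot 0 = 0$)
$\left(-8 + \left(-43 + 74\right)\right) B = \left(-8 + \left(-43 + 74\right)\right) 0 = \left(-8 + 31\right) 0 = 23 \cdot 0 = 0$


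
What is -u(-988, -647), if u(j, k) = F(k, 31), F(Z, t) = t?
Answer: -31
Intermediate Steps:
u(j, k) = 31
-u(-988, -647) = -1*31 = -31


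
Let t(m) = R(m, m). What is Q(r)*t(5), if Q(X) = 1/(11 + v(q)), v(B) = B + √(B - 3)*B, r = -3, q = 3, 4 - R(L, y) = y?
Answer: -1/14 ≈ -0.071429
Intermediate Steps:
R(L, y) = 4 - y
v(B) = B + B*√(-3 + B) (v(B) = B + √(-3 + B)*B = B + B*√(-3 + B))
t(m) = 4 - m
Q(X) = 1/14 (Q(X) = 1/(11 + 3*(1 + √(-3 + 3))) = 1/(11 + 3*(1 + √0)) = 1/(11 + 3*(1 + 0)) = 1/(11 + 3*1) = 1/(11 + 3) = 1/14)
Q(r)*t(5) = (4 - 1*5)/14 = (4 - 5)/14 = (1/14)*(-1) = -1/14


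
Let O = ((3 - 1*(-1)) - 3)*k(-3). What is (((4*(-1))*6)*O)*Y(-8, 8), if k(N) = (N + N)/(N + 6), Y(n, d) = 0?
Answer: 0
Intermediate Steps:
k(N) = 2*N/(6 + N) (k(N) = (2*N)/(6 + N) = 2*N/(6 + N))
O = -2 (O = ((3 - 1*(-1)) - 3)*(2*(-3)/(6 - 3)) = ((3 + 1) - 3)*(2*(-3)/3) = (4 - 3)*(2*(-3)*(⅓)) = 1*(-2) = -2)
(((4*(-1))*6)*O)*Y(-8, 8) = (((4*(-1))*6)*(-2))*0 = (-4*6*(-2))*0 = -24*(-2)*0 = 48*0 = 0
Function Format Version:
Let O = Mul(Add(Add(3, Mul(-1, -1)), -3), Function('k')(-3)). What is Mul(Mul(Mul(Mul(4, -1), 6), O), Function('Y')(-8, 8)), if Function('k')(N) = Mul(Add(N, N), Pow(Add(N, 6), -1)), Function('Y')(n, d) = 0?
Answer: 0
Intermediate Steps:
Function('k')(N) = Mul(2, N, Pow(Add(6, N), -1)) (Function('k')(N) = Mul(Mul(2, N), Pow(Add(6, N), -1)) = Mul(2, N, Pow(Add(6, N), -1)))
O = -2 (O = Mul(Add(Add(3, Mul(-1, -1)), -3), Mul(2, -3, Pow(Add(6, -3), -1))) = Mul(Add(Add(3, 1), -3), Mul(2, -3, Pow(3, -1))) = Mul(Add(4, -3), Mul(2, -3, Rational(1, 3))) = Mul(1, -2) = -2)
Mul(Mul(Mul(Mul(4, -1), 6), O), Function('Y')(-8, 8)) = Mul(Mul(Mul(Mul(4, -1), 6), -2), 0) = Mul(Mul(Mul(-4, 6), -2), 0) = Mul(Mul(-24, -2), 0) = Mul(48, 0) = 0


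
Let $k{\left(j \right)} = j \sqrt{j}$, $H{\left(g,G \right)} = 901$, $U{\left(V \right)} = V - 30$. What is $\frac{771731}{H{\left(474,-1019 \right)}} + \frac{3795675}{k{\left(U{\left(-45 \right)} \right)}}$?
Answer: $\frac{771731}{901} + \frac{50609 i \sqrt{3}}{15} \approx 856.53 + 5843.8 i$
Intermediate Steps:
$U{\left(V \right)} = -30 + V$
$k{\left(j \right)} = j^{\frac{3}{2}}$
$\frac{771731}{H{\left(474,-1019 \right)}} + \frac{3795675}{k{\left(U{\left(-45 \right)} \right)}} = \frac{771731}{901} + \frac{3795675}{\left(-30 - 45\right)^{\frac{3}{2}}} = 771731 \cdot \frac{1}{901} + \frac{3795675}{\left(-75\right)^{\frac{3}{2}}} = \frac{771731}{901} + \frac{3795675}{\left(-375\right) i \sqrt{3}} = \frac{771731}{901} + 3795675 \frac{i \sqrt{3}}{1125} = \frac{771731}{901} + \frac{50609 i \sqrt{3}}{15}$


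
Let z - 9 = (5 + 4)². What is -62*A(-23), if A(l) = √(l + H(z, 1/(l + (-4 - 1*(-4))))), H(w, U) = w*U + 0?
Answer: -62*I*√14237/23 ≈ -321.64*I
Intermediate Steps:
z = 90 (z = 9 + (5 + 4)² = 9 + 9² = 9 + 81 = 90)
H(w, U) = U*w (H(w, U) = U*w + 0 = U*w)
A(l) = √(l + 90/l) (A(l) = √(l + 90/(l + (-4 - 1*(-4)))) = √(l + 90/(l + (-4 + 4))) = √(l + 90/(l + 0)) = √(l + 90/l))
-62*A(-23) = -62*√(-23 + 90/(-23)) = -62*√(-23 + 90*(-1/23)) = -62*√(-23 - 90/23) = -62*I*√14237/23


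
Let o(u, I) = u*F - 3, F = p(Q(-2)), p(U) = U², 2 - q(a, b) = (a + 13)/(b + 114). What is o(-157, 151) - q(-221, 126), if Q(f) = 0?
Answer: -88/15 ≈ -5.8667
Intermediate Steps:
q(a, b) = 2 - (13 + a)/(114 + b) (q(a, b) = 2 - (a + 13)/(b + 114) = 2 - (13 + a)/(114 + b))
F = 0 (F = 0² = 0)
o(u, I) = -3 (o(u, I) = u*0 - 3 = 0 - 3 = -3)
o(-157, 151) - q(-221, 126) = -3 - (215 - 1*(-221) + 2*126)/(114 + 126) = -3 - (215 + 221 + 252)/240 = -3 - 688/240 = -3 - 1*43/15 = -3 - 43/15 = -88/15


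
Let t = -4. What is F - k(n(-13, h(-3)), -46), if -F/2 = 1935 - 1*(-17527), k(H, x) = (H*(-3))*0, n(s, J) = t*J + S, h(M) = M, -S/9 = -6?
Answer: -38924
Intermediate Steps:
S = 54 (S = -9*(-6) = 54)
n(s, J) = 54 - 4*J (n(s, J) = -4*J + 54 = 54 - 4*J)
k(H, x) = 0 (k(H, x) = -3*H*0 = 0)
F = -38924 (F = -2*(1935 - 1*(-17527)) = -2*(1935 + 17527) = -2*19462 = -38924)
F - k(n(-13, h(-3)), -46) = -38924 - 1*0 = -38924 + 0 = -38924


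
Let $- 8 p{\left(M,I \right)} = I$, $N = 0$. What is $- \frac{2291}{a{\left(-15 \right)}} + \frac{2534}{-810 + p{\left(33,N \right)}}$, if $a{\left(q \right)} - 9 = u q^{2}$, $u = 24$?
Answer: $- \frac{864562}{243405} \approx -3.5519$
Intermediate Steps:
$p{\left(M,I \right)} = - \frac{I}{8}$
$a{\left(q \right)} = 9 + 24 q^{2}$
$- \frac{2291}{a{\left(-15 \right)}} + \frac{2534}{-810 + p{\left(33,N \right)}} = - \frac{2291}{9 + 24 \left(-15\right)^{2}} + \frac{2534}{-810 - 0} = - \frac{2291}{9 + 24 \cdot 225} + \frac{2534}{-810 + 0} = - \frac{2291}{9 + 5400} + \frac{2534}{-810} = - \frac{2291}{5409} + 2534 \left(- \frac{1}{810}\right) = \left(-2291\right) \frac{1}{5409} - \frac{1267}{405} = - \frac{2291}{5409} - \frac{1267}{405} = - \frac{864562}{243405}$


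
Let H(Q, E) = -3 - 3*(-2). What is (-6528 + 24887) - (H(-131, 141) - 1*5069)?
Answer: 23425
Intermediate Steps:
H(Q, E) = 3 (H(Q, E) = -3 + 6 = 3)
(-6528 + 24887) - (H(-131, 141) - 1*5069) = (-6528 + 24887) - (3 - 1*5069) = 18359 - (3 - 5069) = 18359 - 1*(-5066) = 18359 + 5066 = 23425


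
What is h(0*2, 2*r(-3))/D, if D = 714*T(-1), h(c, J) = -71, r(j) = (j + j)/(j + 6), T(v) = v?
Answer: 71/714 ≈ 0.099440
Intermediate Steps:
r(j) = 2*j/(6 + j) (r(j) = (2*j)/(6 + j) = 2*j/(6 + j))
D = -714 (D = 714*(-1) = -714)
h(0*2, 2*r(-3))/D = -71/(-714) = -71*(-1/714) = 71/714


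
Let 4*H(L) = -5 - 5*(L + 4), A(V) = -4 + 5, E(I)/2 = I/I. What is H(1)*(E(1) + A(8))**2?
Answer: -135/2 ≈ -67.500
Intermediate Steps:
E(I) = 2 (E(I) = 2*(I/I) = 2*1 = 2)
A(V) = 1
H(L) = -25/4 - 5*L/4 (H(L) = (-5 - 5*(L + 4))/4 = (-5 - 5*(4 + L))/4 = (-5 + (-20 - 5*L))/4 = (-25 - 5*L)/4 = -25/4 - 5*L/4)
H(1)*(E(1) + A(8))**2 = (-25/4 - 5/4*1)*(2 + 1)**2 = (-25/4 - 5/4)*3**2 = -15/2*9 = -135/2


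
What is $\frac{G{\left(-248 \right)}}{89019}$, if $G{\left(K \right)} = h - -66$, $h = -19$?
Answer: $\frac{47}{89019} \approx 0.00052798$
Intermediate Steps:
$G{\left(K \right)} = 47$ ($G{\left(K \right)} = -19 - -66 = -19 + 66 = 47$)
$\frac{G{\left(-248 \right)}}{89019} = \frac{47}{89019}$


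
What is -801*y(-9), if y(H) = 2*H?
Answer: 14418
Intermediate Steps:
-801*y(-9) = -1602*(-9) = -801*(-18) = 14418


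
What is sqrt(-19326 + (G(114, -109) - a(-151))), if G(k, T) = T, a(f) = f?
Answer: 2*I*sqrt(4821) ≈ 138.87*I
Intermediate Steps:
sqrt(-19326 + (G(114, -109) - a(-151))) = sqrt(-19326 + (-109 - 1*(-151))) = sqrt(-19326 + (-109 + 151)) = sqrt(-19326 + 42) = sqrt(-19284) = 2*I*sqrt(4821)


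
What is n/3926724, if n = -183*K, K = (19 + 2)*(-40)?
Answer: 12810/327227 ≈ 0.039147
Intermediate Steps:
K = -840 (K = 21*(-40) = -840)
n = 153720 (n = -183*(-840) = 153720)
n/3926724 = 153720/3926724 = 153720*(1/3926724) = 12810/327227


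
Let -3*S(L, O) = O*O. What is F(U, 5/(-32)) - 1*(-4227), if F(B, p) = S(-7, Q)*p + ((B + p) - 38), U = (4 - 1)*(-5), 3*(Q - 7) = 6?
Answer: 66849/16 ≈ 4178.1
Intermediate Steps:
Q = 9 (Q = 7 + (⅓)*6 = 7 + 2 = 9)
U = -15 (U = 3*(-5) = -15)
S(L, O) = -O²/3 (S(L, O) = -O*O/3 = -O²/3)
F(B, p) = -38 + B - 26*p (F(B, p) = (-⅓*9²)*p + ((B + p) - 38) = (-⅓*81)*p + (-38 + B + p) = -27*p + (-38 + B + p) = -38 + B - 26*p)
F(U, 5/(-32)) - 1*(-4227) = (-38 - 15 - 130/(-32)) - 1*(-4227) = (-38 - 15 - 130*(-1)/32) + 4227 = (-38 - 15 - 26*(-5/32)) + 4227 = (-38 - 15 + 65/16) + 4227 = -783/16 + 4227 = 66849/16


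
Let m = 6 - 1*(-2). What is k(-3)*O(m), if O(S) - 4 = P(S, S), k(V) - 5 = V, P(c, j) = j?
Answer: 24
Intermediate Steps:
k(V) = 5 + V
m = 8 (m = 6 + 2 = 8)
O(S) = 4 + S
k(-3)*O(m) = (5 - 3)*(4 + 8) = 2*12 = 24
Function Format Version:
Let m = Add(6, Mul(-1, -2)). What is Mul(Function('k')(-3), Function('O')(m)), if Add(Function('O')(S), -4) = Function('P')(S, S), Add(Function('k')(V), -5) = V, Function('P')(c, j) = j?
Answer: 24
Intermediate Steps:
Function('k')(V) = Add(5, V)
m = 8 (m = Add(6, 2) = 8)
Function('O')(S) = Add(4, S)
Mul(Function('k')(-3), Function('O')(m)) = Mul(Add(5, -3), Add(4, 8)) = Mul(2, 12) = 24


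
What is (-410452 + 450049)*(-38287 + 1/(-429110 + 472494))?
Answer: -65772327867579/43384 ≈ -1.5161e+9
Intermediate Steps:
(-410452 + 450049)*(-38287 + 1/(-429110 + 472494)) = 39597*(-38287 + 1/43384) = 39597*(-1661043207/43384) = -65772327867579/43384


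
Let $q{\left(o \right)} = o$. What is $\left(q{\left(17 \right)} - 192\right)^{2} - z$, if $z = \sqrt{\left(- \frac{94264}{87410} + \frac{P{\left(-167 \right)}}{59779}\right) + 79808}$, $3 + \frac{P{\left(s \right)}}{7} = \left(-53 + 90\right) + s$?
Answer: $30625 - \frac{\sqrt{544753482020977350645515}}{2612641195} \approx 30343.0$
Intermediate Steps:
$P{\left(s \right)} = 238 + 7 s$ ($P{\left(s \right)} = -21 + 7 \left(\left(-53 + 90\right) + s\right) = -21 + 7 \left(37 + s\right) = -21 + \left(259 + 7 s\right) = 238 + 7 s$)
$z = \frac{\sqrt{544753482020977350645515}}{2612641195}$ ($z = \sqrt{\left(- \frac{94264}{87410} + \frac{238 + 7 \left(-167\right)}{59779}\right) + 79808} = \sqrt{\left(\left(-94264\right) \frac{1}{87410} + \left(238 - 1169\right) \frac{1}{59779}\right) + 79808} = \sqrt{\left(- \frac{47132}{43705} - \frac{931}{59779}\right) + 79808} = \sqrt{- \frac{2858193183}{2612641195} + 79808} = \sqrt{\frac{208506810297377}{2612641195}} = \frac{\sqrt{544753482020977350645515}}{2612641195} \approx 282.5$)
$\left(q{\left(17 \right)} - 192\right)^{2} - z = \left(17 - 192\right)^{2} - \frac{\sqrt{544753482020977350645515}}{2612641195} = \left(-175\right)^{2} - \frac{\sqrt{544753482020977350645515}}{2612641195} = 30625 - \frac{\sqrt{544753482020977350645515}}{2612641195}$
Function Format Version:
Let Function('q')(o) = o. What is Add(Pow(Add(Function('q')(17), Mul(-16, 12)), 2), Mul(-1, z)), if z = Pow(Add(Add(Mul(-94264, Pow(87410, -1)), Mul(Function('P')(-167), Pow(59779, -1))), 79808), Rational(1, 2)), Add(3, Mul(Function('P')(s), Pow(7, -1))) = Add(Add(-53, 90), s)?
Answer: Add(30625, Mul(Rational(-1, 2612641195), Pow(544753482020977350645515, Rational(1, 2)))) ≈ 30343.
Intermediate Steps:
Function('P')(s) = Add(238, Mul(7, s)) (Function('P')(s) = Add(-21, Mul(7, Add(Add(-53, 90), s))) = Add(-21, Mul(7, Add(37, s))) = Add(-21, Add(259, Mul(7, s))) = Add(238, Mul(7, s)))
z = Mul(Rational(1, 2612641195), Pow(544753482020977350645515, Rational(1, 2))) (z = Pow(Add(Add(Mul(-94264, Pow(87410, -1)), Mul(Add(238, Mul(7, -167)), Pow(59779, -1))), 79808), Rational(1, 2)) = Pow(Add(Add(Mul(-94264, Rational(1, 87410)), Mul(Add(238, -1169), Rational(1, 59779))), 79808), Rational(1, 2)) = Pow(Add(Add(Rational(-47132, 43705), Mul(-931, Rational(1, 59779))), 79808), Rational(1, 2)) = Pow(Add(Add(Rational(-47132, 43705), Rational(-931, 59779)), 79808), Rational(1, 2)) = Pow(Add(Rational(-2858193183, 2612641195), 79808), Rational(1, 2)) = Pow(Rational(208506810297377, 2612641195), Rational(1, 2)) = Mul(Rational(1, 2612641195), Pow(544753482020977350645515, Rational(1, 2))) ≈ 282.50)
Add(Pow(Add(Function('q')(17), Mul(-16, 12)), 2), Mul(-1, z)) = Add(Pow(Add(17, Mul(-16, 12)), 2), Mul(-1, Mul(Rational(1, 2612641195), Pow(544753482020977350645515, Rational(1, 2))))) = Add(Pow(Add(17, -192), 2), Mul(Rational(-1, 2612641195), Pow(544753482020977350645515, Rational(1, 2)))) = Add(Pow(-175, 2), Mul(Rational(-1, 2612641195), Pow(544753482020977350645515, Rational(1, 2)))) = Add(30625, Mul(Rational(-1, 2612641195), Pow(544753482020977350645515, Rational(1, 2))))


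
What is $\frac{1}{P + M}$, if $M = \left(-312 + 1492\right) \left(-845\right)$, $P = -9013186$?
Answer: $- \frac{1}{10010286} \approx -9.9897 \cdot 10^{-8}$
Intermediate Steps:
$M = -997100$ ($M = 1180 \left(-845\right) = -997100$)
$\frac{1}{P + M} = \frac{1}{-9013186 - 997100} = \frac{1}{-10010286} = - \frac{1}{10010286}$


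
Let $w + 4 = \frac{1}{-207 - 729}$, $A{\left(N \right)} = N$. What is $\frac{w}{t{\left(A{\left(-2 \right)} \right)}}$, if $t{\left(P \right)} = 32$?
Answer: $- \frac{3745}{29952} \approx -0.12503$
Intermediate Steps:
$w = - \frac{3745}{936}$ ($w = -4 + \frac{1}{-207 - 729} = -4 + \frac{1}{-936} = -4 - \frac{1}{936} = - \frac{3745}{936} \approx -4.0011$)
$\frac{w}{t{\left(A{\left(-2 \right)} \right)}} = - \frac{3745}{936 \cdot 32} = \left(- \frac{3745}{936}\right) \frac{1}{32} = - \frac{3745}{29952}$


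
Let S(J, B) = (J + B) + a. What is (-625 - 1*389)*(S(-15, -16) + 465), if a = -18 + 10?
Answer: -431964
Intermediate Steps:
a = -8
S(J, B) = -8 + B + J (S(J, B) = (J + B) - 8 = (B + J) - 8 = -8 + B + J)
(-625 - 1*389)*(S(-15, -16) + 465) = (-625 - 1*389)*((-8 - 16 - 15) + 465) = (-625 - 389)*(-39 + 465) = -1014*426 = -431964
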